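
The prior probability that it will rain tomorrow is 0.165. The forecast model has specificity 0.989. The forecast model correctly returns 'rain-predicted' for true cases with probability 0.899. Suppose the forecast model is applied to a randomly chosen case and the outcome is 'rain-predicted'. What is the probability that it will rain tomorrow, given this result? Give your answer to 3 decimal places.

P(H | E) ≈ 0.942

Write H for 'it will rain tomorrow'. Prior odds H:¬H = 0.165/0.835 = 0.19760. For the 'rain-predicted' outcome, the likelihood ratio is 0.899/0.011 = 81.727.
Posterior odds = 0.19760 × 81.727 = 16.150, so P(H|E) = 16.150/(1+16.150) = 0.942.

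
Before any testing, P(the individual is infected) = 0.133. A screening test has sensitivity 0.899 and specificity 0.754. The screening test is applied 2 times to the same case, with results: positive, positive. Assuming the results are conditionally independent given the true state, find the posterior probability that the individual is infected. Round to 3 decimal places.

Posterior P(H) ≈ 0.672

Let H be the event that the individual is infected; start with P(H) = 0.133. P('positive'|H) = 0.899, P('positive'|¬H) = 0.246.
Update on result 1 ('positive'): P(H) ← 0.899·0.1330 / (0.899·0.1330 + 0.246·0.8670) = 0.11957/0.33285 = 0.3592.
Update on result 2 ('positive'): P(H) ← 0.899·0.3592 / (0.899·0.3592 + 0.246·0.6408) = 0.32294/0.48057 = 0.6720.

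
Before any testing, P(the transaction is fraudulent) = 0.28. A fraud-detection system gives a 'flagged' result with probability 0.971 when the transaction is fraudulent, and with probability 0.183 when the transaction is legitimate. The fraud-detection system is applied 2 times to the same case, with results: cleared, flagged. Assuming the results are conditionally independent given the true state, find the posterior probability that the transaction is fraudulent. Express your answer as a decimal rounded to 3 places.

With H the event that the transaction is fraudulent, the joint likelihood of the observed sequence is P(data|H) = 0.029·0.971 = 0.028159 and P(data|¬H) = 0.817·0.183 = 0.14951.
Bayes: P(H|data) = 0.28·0.028159 / (0.28·0.028159 + 0.72·0.14951) = 0.0078845/0.11553 = 0.0682.

Posterior P(H) ≈ 0.068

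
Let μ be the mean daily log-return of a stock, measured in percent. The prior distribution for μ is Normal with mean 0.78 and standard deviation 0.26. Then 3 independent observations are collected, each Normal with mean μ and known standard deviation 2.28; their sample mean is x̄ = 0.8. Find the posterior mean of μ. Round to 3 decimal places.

Posterior mean ≈ 0.781

Prior precision 1/τ₀² = 1/0.26² = 14.7929; data precision n/σ² = 3/2.28² = 0.577101.
Posterior precision = 14.7929 + 0.577101 = 15.3700.
Posterior mean = (14.7929·0.78 + 0.577101·0.8) / 15.3700 = 0.781.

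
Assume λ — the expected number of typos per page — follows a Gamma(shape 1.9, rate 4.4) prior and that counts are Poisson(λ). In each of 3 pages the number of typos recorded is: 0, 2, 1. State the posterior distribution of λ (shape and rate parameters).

Posterior: Gamma(shape=4.9, rate=7.4)

Total count ∑xᵢ = 3 over n = 3 pages.
Gamma is conjugate to the Poisson likelihood: posterior is Gamma(shape = 1.9+3 = 4.9, rate = 4.4+3 = 7.4).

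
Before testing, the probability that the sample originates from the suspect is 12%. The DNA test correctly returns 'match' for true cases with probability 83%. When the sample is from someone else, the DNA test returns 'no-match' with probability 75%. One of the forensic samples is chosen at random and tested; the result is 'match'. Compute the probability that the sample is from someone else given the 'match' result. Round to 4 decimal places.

Write H for 'the sample originates from the suspect'. Prior odds H:¬H = 0.12/0.88 = 0.13636. For the 'match' outcome, the likelihood ratio is 0.83/0.25 = 3.3200.
Posterior odds = 0.13636 × 3.3200 = 0.45273, so P(H|E) = 0.45273/(1+0.45273) = 0.3116. Then P(¬H|E) = 1 − 0.3116 = 0.6884.

P(¬H | E) ≈ 0.6884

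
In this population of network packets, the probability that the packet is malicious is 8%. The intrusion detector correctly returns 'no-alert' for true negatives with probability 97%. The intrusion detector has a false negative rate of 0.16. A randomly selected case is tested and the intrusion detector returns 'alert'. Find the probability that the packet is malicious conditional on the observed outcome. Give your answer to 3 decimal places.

P(H | E) ≈ 0.709

Let H be the event that the packet is malicious. P(H) = 0.08, so P(¬H) = 0.92. With E the 'alert' result, P(E|H) = 0.84 and P(E|¬H) = 0.03.
P(E) = 0.84·0.08 + 0.03·0.92 = 0.067200 + 0.027600 = 0.094800.
By Bayes' theorem, P(H|E) = 0.067200 / 0.094800 = 0.709.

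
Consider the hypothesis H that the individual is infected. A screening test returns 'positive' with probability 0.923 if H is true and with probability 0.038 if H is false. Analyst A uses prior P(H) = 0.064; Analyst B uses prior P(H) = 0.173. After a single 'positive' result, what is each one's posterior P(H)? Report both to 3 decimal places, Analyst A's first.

P('+'|H) = 0.923, P('+'|¬H) = 0.038.
Analyst A: numerator 0.923·0.064 = 0.059072; evidence = 0.059072+0.038·0.936 = 0.094640; posterior = 0.624.
Analyst B: numerator 0.923·0.173 = 0.15968; evidence = 0.15968+0.038·0.827 = 0.19110; posterior = 0.836.

Analyst A: 0.624; Analyst B: 0.836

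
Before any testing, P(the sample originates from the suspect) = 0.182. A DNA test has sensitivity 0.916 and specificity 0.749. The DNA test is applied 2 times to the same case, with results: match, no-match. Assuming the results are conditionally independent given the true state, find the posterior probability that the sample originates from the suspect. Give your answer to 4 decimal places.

Posterior P(H) ≈ 0.0835

With H the event that the sample originates from the suspect, the joint likelihood of the observed sequence is P(data|H) = 0.916·0.084 = 0.076944 and P(data|¬H) = 0.251·0.749 = 0.18800.
Bayes: P(H|data) = 0.182·0.076944 / (0.182·0.076944 + 0.818·0.18800) = 0.014004/0.16779 = 0.0835.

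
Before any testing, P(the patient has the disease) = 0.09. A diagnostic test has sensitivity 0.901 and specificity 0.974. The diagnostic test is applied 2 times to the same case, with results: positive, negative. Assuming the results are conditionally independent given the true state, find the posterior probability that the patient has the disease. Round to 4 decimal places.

Posterior P(H) ≈ 0.2584

With H the event that the patient has the disease, the joint likelihood of the observed sequence is P(data|H) = 0.901·0.099 = 0.089199 and P(data|¬H) = 0.026·0.974 = 0.025324.
Bayes: P(H|data) = 0.09·0.089199 / (0.09·0.089199 + 0.91·0.025324) = 0.0080279/0.031073 = 0.2584.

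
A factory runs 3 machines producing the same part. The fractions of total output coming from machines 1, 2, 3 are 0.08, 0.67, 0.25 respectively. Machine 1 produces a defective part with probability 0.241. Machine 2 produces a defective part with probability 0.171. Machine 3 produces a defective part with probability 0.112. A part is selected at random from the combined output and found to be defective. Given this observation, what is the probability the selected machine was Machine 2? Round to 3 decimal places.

Posterior probability ≈ 0.708

P(defective|M1) = 0.241; P(defective|M2) = 0.171; P(defective|M3) = 0.112.
Prior × likelihood for each source: 0.08·0.241=0.01928, 0.67·0.171=0.1146, 0.25·0.112=0.02800. Summing gives P(defective) = 0.16185.
P(Machine 2 | defective) = 0.1146 / 0.16185 = 0.708.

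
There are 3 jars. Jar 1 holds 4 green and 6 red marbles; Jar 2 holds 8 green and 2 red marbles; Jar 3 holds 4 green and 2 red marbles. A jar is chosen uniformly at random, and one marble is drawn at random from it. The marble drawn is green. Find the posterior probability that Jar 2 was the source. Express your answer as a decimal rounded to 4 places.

Tabulate prior·likelihood by source: [1] prior 0.333333, lik 0.4, product 0.1333; [2] prior 0.333333, lik 0.8, product 0.2667; [3] prior 0.333333, lik 0.6667, product 0.2222.
Normalizing constant = 0.62222; the posterior for Jar 2 is its product over the sum, 0.2667/0.62222 = 0.4286.

Posterior probability ≈ 0.4286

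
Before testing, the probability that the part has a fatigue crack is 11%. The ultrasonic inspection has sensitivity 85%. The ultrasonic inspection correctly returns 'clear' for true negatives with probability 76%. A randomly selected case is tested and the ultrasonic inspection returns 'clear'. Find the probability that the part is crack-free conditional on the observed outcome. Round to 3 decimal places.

Write H for 'the part has a fatigue crack'. Prior odds H:¬H = 0.11/0.89 = 0.12360. For the 'clear' outcome, the likelihood ratio is 0.15/0.76 = 0.19737.
Posterior odds = 0.12360 × 0.19737 = 0.024394, so P(H|E) = 0.024394/(1+0.024394) = 0.024. Then P(¬H|E) = 1 − 0.024 = 0.976.

P(¬H | E) ≈ 0.976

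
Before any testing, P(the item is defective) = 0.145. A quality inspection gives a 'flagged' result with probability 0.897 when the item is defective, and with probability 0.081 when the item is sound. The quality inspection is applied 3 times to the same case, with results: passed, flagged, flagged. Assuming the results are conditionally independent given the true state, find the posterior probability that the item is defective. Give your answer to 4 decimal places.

Posterior P(H) ≈ 0.6998

Let H be the event that the item is defective; start with P(H) = 0.145. P('flagged'|H) = 0.897, P('flagged'|¬H) = 0.081.
Update on result 1 ('passed'): P(H) ← 0.103·0.1450 / (0.103·0.1450 + 0.919·0.8550) = 0.014935/0.80068 = 0.0187.
Update on result 2 ('flagged'): P(H) ← 0.897·0.0187 / (0.897·0.0187 + 0.081·0.9813) = 0.016732/0.096221 = 0.1739.
Update on result 3 ('flagged'): P(H) ← 0.897·0.1739 / (0.897·0.1739 + 0.081·0.8261) = 0.15598/0.22289 = 0.6998.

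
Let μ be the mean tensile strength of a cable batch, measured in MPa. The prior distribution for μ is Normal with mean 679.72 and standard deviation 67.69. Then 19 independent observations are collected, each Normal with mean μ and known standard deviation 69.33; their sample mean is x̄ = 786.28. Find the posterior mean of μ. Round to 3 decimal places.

Posterior mean ≈ 780.704

With known σ, the Normal prior is conjugate. Weight on the data is w = (n/σ²)/(n/σ² + 1/τ₀²) = 0.00395286/(0.00395286+0.00021825) = 0.94768.
Posterior mean = w·x̄ + (1−w)·μ₀ = 0.94768·786.28 + 0.052324·679.72 = 780.704.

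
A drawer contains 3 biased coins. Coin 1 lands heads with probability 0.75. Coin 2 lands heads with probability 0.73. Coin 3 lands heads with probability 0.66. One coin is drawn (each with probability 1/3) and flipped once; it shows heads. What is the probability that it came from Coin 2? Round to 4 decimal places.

Posterior probability ≈ 0.3411

P(heads|C1) = 0.75; P(heads|C2) = 0.73; P(heads|C3) = 0.66.
Prior × likelihood for each source: 0.333333·0.75=0.2500, 0.333333·0.73=0.2433, 0.333333·0.66=0.2200. Summing gives P(heads) = 0.71333.
P(Coin 2 | heads) = 0.2433 / 0.71333 = 0.3411.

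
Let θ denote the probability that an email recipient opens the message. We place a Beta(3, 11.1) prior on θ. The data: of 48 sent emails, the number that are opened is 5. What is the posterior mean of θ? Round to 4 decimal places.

Posterior mean ≈ 0.1288

Observing 5 successes and 43 failures updates Beta(3, 11.1) by adding the success and failure counts to the two shape parameters: α = 3+5 = 8, β = 11.1+43 = 54.1.
E[θ | data] = 8/(8+54.1) = 0.1288.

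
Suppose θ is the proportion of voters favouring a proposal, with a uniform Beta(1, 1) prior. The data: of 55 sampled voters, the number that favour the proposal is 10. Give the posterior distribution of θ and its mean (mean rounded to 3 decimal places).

Posterior: Beta(11, 46); mean ≈ 0.193

Observing 10 successes and 45 failures updates Beta(1, 1) by adding the success and failure counts to the two shape parameters: α = 1+10 = 11, β = 1+45 = 46.
Posterior mean = α/(α+β) = 11/57 = 0.193.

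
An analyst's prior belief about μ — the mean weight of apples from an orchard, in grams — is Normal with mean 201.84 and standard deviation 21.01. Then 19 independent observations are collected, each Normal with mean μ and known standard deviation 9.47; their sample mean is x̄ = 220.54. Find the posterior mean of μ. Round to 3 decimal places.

Prior precision 1/τ₀² = 1/21.01² = 0.00226542; data precision n/σ² = 19/9.47² = 0.211862.
Posterior precision = 0.00226542 + 0.211862 = 0.214128.
Posterior mean = (0.00226542·201.84 + 0.211862·220.54) / 0.214128 = 220.342.

Posterior mean ≈ 220.342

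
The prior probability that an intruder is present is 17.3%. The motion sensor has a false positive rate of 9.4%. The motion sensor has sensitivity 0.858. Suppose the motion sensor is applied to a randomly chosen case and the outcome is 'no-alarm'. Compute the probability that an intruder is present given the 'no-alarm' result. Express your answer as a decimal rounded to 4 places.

P(H | E) ≈ 0.0317

Write H for 'an intruder is present'. Prior odds H:¬H = 0.173/0.827 = 0.20919. For the 'no-alarm' outcome, the likelihood ratio is 0.142/0.906 = 0.15673.
Posterior odds = 0.20919 × 0.15673 = 0.032787, so P(H|E) = 0.032787/(1+0.032787) = 0.0317.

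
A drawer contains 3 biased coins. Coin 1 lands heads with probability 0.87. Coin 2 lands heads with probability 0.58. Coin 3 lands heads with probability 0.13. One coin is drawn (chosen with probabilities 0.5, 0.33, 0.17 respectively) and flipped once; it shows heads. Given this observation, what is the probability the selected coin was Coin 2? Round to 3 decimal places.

Tabulate prior·likelihood by source: [1] prior 0.5, lik 0.87, product 0.4350; [2] prior 0.33, lik 0.58, product 0.1914; [3] prior 0.17, lik 0.13, product 0.02210.
Normalizing constant = 0.64850; the posterior for Coin 2 is its product over the sum, 0.1914/0.64850 = 0.295.

Posterior probability ≈ 0.295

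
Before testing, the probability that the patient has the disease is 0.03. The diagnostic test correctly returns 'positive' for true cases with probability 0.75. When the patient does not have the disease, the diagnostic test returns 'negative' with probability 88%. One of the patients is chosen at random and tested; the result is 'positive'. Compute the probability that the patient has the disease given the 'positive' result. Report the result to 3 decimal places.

Let H be the event that the patient has the disease. P(H) = 0.03, so P(¬H) = 0.97. With E the 'positive' result, P(E|H) = 0.75 and P(E|¬H) = 0.12.
P(E) = 0.75·0.03 + 0.12·0.97 = 0.022500 + 0.11640 = 0.13890.
By Bayes' theorem, P(H|E) = 0.022500 / 0.13890 = 0.162.

P(H | E) ≈ 0.162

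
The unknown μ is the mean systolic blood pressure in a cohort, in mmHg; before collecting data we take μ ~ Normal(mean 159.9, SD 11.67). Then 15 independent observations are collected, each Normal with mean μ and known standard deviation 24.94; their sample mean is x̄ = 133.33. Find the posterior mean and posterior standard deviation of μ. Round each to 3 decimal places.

Prior precision 1/τ₀² = 1/11.67² = 0.00734274; data precision n/σ² = 15/24.94² = 0.0241156.
Posterior precision = 0.00734274 + 0.0241156 = 0.0314584, giving posterior SD = 1/√0.0314584 = 5.638.
Posterior mean = (0.00734274·159.9 + 0.0241156·133.33) / 0.0314584 = 139.532.

Posterior mean ≈ 139.532; posterior SD ≈ 5.638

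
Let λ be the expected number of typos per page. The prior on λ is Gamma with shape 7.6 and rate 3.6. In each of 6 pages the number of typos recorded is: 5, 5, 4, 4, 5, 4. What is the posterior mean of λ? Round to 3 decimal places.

Posterior mean ≈ 3.604

The Poisson likelihood adds the total count to the shape and the number of exposure periods to the rate. Here ∑xᵢ = 27 and n = 6, so shape 7.6→34.6 and rate 3.6→9.6.
Posterior mean = shape/rate = 34.6/9.6 = 3.604.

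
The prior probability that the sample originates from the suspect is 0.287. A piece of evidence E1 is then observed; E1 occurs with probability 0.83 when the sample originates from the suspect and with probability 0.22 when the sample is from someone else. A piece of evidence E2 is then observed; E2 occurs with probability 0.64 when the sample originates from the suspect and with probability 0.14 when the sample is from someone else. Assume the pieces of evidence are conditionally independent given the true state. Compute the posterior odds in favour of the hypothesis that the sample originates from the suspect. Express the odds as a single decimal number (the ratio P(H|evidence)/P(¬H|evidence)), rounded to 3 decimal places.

Posterior odds ≈ 6.942

Prior odds = 0.287/(1−0.287) = 0.40252. In log-odds, ln(0.40252) = -0.91000.
Add log likelihood ratios: ln(3.7727) + ln(4.5714) = 2.8476.
Posterior log-odds = 1.9376, so posterior odds = exp(1.9376) = 6.9422.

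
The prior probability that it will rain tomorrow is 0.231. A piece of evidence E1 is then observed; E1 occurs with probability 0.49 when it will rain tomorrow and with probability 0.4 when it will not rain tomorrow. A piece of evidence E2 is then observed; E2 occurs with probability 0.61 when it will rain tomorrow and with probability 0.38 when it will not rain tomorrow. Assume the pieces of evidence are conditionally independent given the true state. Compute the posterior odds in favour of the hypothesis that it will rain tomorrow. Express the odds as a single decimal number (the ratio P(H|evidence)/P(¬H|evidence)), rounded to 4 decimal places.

Posterior odds ≈ 0.5907

Prior odds = 0.231/(1−0.231) = 0.30039.
Likelihood ratio for E1 = 0.49/0.4 = 1.2250.
Likelihood ratio for E2 = 0.61/0.38 = 1.6053.
Posterior odds = prior odds × LR₁ × LR₂ = 0.59070.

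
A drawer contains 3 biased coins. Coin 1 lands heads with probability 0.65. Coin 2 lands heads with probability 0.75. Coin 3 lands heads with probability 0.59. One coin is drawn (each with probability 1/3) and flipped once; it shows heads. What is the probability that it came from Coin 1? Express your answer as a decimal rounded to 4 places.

P(heads|C1) = 0.65; P(heads|C2) = 0.75; P(heads|C3) = 0.59.
Prior × likelihood for each source: 0.333333·0.65=0.2167, 0.333333·0.75=0.2500, 0.333333·0.59=0.1967. Summing gives P(heads) = 0.66333.
P(Coin 1 | heads) = 0.2167 / 0.66333 = 0.3266.

Posterior probability ≈ 0.3266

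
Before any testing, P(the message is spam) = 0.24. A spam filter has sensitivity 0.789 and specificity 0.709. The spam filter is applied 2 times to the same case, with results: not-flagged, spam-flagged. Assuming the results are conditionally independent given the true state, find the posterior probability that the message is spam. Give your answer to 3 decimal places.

Let H be the event that the message is spam; start with P(H) = 0.24. P('spam-flagged'|H) = 0.789, P('spam-flagged'|¬H) = 0.291.
Update on result 1 ('not-flagged'): P(H) ← 0.211·0.2400 / (0.211·0.2400 + 0.709·0.7600) = 0.050640/0.58948 = 0.0859.
Update on result 2 ('spam-flagged'): P(H) ← 0.789·0.0859 / (0.789·0.0859 + 0.291·0.9141) = 0.067780/0.33378 = 0.2031.

Posterior P(H) ≈ 0.203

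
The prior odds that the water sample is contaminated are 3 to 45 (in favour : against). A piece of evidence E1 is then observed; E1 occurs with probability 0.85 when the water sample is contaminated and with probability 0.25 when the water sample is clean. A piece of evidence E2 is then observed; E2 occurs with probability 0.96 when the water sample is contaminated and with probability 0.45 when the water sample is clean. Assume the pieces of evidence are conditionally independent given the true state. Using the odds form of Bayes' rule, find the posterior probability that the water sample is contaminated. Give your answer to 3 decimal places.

Posterior probability ≈ 0.326

Prior odds = 3/45 = 0.066667. In log-odds, ln(0.066667) = -2.7081.
Add log likelihood ratios: ln(3.4000) + ln(2.1333) = 1.9815.
Posterior log-odds = -0.72659, so posterior odds = exp(-0.72659) = 0.48356. Converting, P(H|E) = 0.48356/1.4836 = 0.326.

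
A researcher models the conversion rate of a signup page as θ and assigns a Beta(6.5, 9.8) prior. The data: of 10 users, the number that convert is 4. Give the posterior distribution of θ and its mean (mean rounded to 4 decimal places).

Posterior: Beta(10.5, 15.8); mean ≈ 0.3992

The binomial likelihood is conjugate to the Beta prior: with 4 successes and 6 failures, the posterior is Beta(6.5+4, 9.8+6) = Beta(10.5, 15.8).
E[θ | data] = 10.5/(10.5+15.8) = 0.3992.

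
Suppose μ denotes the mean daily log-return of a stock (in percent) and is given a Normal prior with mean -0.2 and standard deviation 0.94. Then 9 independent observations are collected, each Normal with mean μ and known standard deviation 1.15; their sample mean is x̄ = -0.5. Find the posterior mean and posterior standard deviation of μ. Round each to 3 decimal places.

Prior precision 1/τ₀² = 1/0.94² = 1.13173; data precision n/σ² = 9/1.15² = 6.80529.
Posterior precision = 1.13173 + 6.80529 = 7.93703, giving posterior SD = 1/√7.93703 = 0.355.
Posterior mean = (1.13173·-0.2 + 6.80529·-0.5) / 7.93703 = -0.457.

Posterior mean ≈ -0.457; posterior SD ≈ 0.355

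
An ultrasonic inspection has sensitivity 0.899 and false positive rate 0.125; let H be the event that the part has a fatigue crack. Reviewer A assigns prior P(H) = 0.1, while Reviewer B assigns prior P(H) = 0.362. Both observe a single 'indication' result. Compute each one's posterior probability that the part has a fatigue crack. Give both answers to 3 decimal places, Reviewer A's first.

Reviewer A: 0.444; Reviewer B: 0.803

The likelihood ratio for an 'indication' result is 0.899/0.125 = 7.1920.
Reviewer A: prior odds 0.1/0.9 = 0.11111; posterior odds 0.79911; posterior probability 0.444.
Reviewer B: prior odds 0.362/0.638 = 0.56740; posterior odds 4.0807; posterior probability 0.803.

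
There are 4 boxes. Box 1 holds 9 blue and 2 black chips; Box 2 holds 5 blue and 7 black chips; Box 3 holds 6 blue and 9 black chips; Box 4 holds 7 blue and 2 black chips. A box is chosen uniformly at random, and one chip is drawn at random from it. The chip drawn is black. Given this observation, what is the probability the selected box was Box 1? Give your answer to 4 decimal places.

Tabulate prior·likelihood by source: [1] prior 0.25, lik 0.1818, product 0.04545; [2] prior 0.25, lik 0.5833, product 0.1458; [3] prior 0.25, lik 0.6, product 0.1500; [4] prior 0.25, lik 0.2222, product 0.05556.
Normalizing constant = 0.39684; the posterior for Box 1 is its product over the sum, 0.04545/0.39684 = 0.1145.

Posterior probability ≈ 0.1145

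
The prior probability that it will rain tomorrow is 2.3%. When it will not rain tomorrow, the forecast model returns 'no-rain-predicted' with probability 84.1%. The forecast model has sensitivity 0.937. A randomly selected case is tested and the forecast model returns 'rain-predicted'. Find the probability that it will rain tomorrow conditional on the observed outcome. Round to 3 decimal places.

Let H be the event that it will rain tomorrow. P(H) = 0.023, so P(¬H) = 0.977. With E the 'rain-predicted' result, P(E|H) = 0.937 and P(E|¬H) = 0.159.
P(E) = 0.937·0.023 + 0.159·0.977 = 0.021551 + 0.15534 = 0.17689.
By Bayes' theorem, P(H|E) = 0.021551 / 0.17689 = 0.122.

P(H | E) ≈ 0.122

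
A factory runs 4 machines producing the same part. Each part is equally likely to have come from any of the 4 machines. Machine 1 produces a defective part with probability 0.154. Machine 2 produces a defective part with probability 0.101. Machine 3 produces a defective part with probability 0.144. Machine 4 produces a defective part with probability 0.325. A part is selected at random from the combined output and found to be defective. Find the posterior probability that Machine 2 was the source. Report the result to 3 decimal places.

Tabulate prior·likelihood by source: [1] prior 0.25, lik 0.154, product 0.03850; [2] prior 0.25, lik 0.101, product 0.02525; [3] prior 0.25, lik 0.144, product 0.03600; [4] prior 0.25, lik 0.325, product 0.08125.
Normalizing constant = 0.18100; the posterior for Machine 2 is its product over the sum, 0.02525/0.18100 = 0.140.

Posterior probability ≈ 0.140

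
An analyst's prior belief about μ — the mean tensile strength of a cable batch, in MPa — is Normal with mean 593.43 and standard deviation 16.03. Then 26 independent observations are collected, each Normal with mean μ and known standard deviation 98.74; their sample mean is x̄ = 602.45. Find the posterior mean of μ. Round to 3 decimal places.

Prior precision 1/τ₀² = 1/16.03² = 0.00389164; data precision n/σ² = 26/98.74² = 0.00266678.
Posterior precision = 0.00389164 + 0.00266678 = 0.00655842.
Posterior mean = (0.00389164·593.43 + 0.00266678·602.45) / 0.00655842 = 597.098.

Posterior mean ≈ 597.098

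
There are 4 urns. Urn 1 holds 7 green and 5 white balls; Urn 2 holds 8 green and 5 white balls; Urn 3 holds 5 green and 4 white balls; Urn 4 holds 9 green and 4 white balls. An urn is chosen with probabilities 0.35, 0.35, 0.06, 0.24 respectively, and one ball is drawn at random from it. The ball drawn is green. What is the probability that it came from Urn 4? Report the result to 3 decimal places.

P(green|Urn 1) = 0.5833; P(green|Urn 2) = 0.6154; P(green|Urn 3) = 0.5556; P(green|Urn 4) = 0.6923.
Prior × likelihood for each source: 0.35·0.5833=0.2042, 0.35·0.6154=0.2154, 0.06·0.5556=0.03333, 0.24·0.6923=0.1662. Summing gives P(green) = 0.61904.
P(Urn 4 | green) = 0.1662 / 0.61904 = 0.268.

Posterior probability ≈ 0.268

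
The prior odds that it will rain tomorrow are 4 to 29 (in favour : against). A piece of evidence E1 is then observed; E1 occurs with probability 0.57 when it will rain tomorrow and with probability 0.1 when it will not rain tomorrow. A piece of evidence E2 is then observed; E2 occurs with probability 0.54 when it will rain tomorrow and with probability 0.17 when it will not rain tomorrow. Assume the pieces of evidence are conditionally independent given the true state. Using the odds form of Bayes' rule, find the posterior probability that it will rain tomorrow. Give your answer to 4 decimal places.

Posterior probability ≈ 0.7141

Prior odds = 4/29 = 0.13793. In log-odds, ln(0.13793) = -1.9810.
Add log likelihood ratios: ln(5.7000) + ln(3.1765) = 2.8962.
Posterior log-odds = 0.91524, so posterior odds = exp(0.91524) = 2.4974. Converting, P(H|E) = 2.4974/3.4974 = 0.7141.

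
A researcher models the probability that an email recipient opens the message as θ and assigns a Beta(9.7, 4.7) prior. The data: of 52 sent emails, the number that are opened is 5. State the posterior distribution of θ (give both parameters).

Posterior: Beta(14.7, 51.7)

Observing 5 successes and 47 failures updates Beta(9.7, 4.7) by adding the success and failure counts to the two shape parameters: α = 9.7+5 = 14.7, β = 4.7+47 = 51.7.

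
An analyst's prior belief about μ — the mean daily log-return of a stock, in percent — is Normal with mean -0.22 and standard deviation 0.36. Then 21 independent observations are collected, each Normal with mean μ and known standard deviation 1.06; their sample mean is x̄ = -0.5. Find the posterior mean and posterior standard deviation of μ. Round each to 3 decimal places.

Prior precision 1/τ₀² = 1/0.36² = 7.71605; data precision n/σ² = 21/1.06² = 18.6899.
Posterior precision = 7.71605 + 18.6899 = 26.4060, giving posterior SD = 1/√26.4060 = 0.195.
Posterior mean = (7.71605·-0.22 + 18.6899·-0.5) / 26.4060 = -0.418.

Posterior mean ≈ -0.418; posterior SD ≈ 0.195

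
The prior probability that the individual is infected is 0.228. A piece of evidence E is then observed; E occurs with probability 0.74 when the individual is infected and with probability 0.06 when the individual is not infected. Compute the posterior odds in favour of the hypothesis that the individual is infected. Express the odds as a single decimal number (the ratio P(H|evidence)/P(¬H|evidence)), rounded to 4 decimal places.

Posterior odds ≈ 3.6425

Prior odds = 0.228/(1−0.228) = 0.29534.
Likelihood ratio for E = 0.74/0.06 = 12.333.
Posterior odds = prior odds × LR = 3.6425.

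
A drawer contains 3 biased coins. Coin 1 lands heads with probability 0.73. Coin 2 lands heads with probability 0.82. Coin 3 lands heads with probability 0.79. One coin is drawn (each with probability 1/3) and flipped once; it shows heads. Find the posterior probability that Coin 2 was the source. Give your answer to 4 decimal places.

P(heads|C1) = 0.73; P(heads|C2) = 0.82; P(heads|C3) = 0.79.
Prior × likelihood for each source: 0.333333·0.73=0.2433, 0.333333·0.82=0.2733, 0.333333·0.79=0.2633. Summing gives P(heads) = 0.78000.
P(Coin 2 | heads) = 0.2733 / 0.78000 = 0.3504.

Posterior probability ≈ 0.3504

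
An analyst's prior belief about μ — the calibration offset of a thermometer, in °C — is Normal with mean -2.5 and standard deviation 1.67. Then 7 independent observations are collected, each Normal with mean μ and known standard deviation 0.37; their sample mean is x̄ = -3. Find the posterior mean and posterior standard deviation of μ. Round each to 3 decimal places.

Posterior mean ≈ -2.997; posterior SD ≈ 0.139

With known σ, the Normal prior is conjugate. Weight on the data is w = (n/σ²)/(n/σ² + 1/τ₀²) = 51.1322/(51.1322+0.358564) = 0.99304.
Posterior mean = w·x̄ + (1−w)·μ₀ = 0.99304·-3 + 0.0069637·-2.5 = -2.997. Posterior variance = 1/(51.1322+0.358564) = 0.0194210, so SD = 0.139.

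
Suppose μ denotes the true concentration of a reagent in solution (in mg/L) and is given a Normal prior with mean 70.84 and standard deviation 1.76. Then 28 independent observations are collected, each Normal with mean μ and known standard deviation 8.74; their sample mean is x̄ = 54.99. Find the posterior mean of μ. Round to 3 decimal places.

Posterior mean ≈ 62.412

With known σ, the Normal prior is conjugate. Weight on the data is w = (n/σ²)/(n/σ² + 1/τ₀²) = 0.366552/(0.366552+0.322831) = 0.53171.
Posterior mean = w·x̄ + (1−w)·μ₀ = 0.53171·54.99 + 0.46829·70.84 = 62.412.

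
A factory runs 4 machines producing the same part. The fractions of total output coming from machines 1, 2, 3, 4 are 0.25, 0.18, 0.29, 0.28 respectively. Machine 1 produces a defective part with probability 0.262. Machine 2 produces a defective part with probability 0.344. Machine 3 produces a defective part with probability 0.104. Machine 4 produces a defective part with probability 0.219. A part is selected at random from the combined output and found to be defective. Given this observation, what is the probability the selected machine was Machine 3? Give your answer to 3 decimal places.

Tabulate prior·likelihood by source: [1] prior 0.25, lik 0.262, product 0.06550; [2] prior 0.18, lik 0.344, product 0.06192; [3] prior 0.29, lik 0.104, product 0.03016; [4] prior 0.28, lik 0.219, product 0.06132.
Normalizing constant = 0.21890; the posterior for Machine 3 is its product over the sum, 0.03016/0.21890 = 0.138.

Posterior probability ≈ 0.138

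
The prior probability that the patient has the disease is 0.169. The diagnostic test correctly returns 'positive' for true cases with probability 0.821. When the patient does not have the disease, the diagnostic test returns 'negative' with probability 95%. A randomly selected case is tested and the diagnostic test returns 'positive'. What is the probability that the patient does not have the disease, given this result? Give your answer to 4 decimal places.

P(¬H | E) ≈ 0.2305

Write H for 'the patient has the disease'. Prior odds H:¬H = 0.169/0.831 = 0.20337. For the 'positive' outcome, the likelihood ratio is 0.821/0.05 = 16.420.
Posterior odds = 0.20337 × 16.420 = 3.3393, so P(H|E) = 3.3393/(1+3.3393) = 0.7695. Then P(¬H|E) = 1 − 0.7695 = 0.2305.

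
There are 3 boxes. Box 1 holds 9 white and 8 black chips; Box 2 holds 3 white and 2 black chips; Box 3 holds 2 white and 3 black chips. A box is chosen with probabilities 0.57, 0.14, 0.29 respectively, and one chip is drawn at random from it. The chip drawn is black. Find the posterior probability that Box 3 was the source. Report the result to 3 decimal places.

P(black|Box 1) = 0.4706; P(black|Box 2) = 0.4; P(black|Box 3) = 0.6.
Prior × likelihood for each source: 0.57·0.4706=0.2682, 0.14·0.4=0.05600, 0.29·0.6=0.1740. Summing gives P(black) = 0.49824.
P(Box 3 | black) = 0.1740 / 0.49824 = 0.349.

Posterior probability ≈ 0.349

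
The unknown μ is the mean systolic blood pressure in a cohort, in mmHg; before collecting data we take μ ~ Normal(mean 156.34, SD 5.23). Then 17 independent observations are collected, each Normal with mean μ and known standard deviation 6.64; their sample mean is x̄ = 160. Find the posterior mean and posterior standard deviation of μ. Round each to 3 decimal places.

Posterior mean ≈ 159.683; posterior SD ≈ 1.539

Prior precision 1/τ₀² = 1/5.23² = 0.0365592; data precision n/σ² = 17/6.64² = 0.385578.
Posterior precision = 0.0365592 + 0.385578 = 0.422138, giving posterior SD = 1/√0.422138 = 1.539.
Posterior mean = (0.0365592·156.34 + 0.385578·160) / 0.422138 = 159.683.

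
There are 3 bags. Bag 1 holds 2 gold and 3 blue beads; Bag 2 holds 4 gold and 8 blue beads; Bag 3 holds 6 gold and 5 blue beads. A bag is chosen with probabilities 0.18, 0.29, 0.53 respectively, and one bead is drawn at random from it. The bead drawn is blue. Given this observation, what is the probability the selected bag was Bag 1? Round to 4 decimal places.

Tabulate prior·likelihood by source: [1] prior 0.18, lik 0.6, product 0.1080; [2] prior 0.29, lik 0.6667, product 0.1933; [3] prior 0.53, lik 0.4545, product 0.2409.
Normalizing constant = 0.54224; the posterior for Bag 1 is its product over the sum, 0.1080/0.54224 = 0.1992.

Posterior probability ≈ 0.1992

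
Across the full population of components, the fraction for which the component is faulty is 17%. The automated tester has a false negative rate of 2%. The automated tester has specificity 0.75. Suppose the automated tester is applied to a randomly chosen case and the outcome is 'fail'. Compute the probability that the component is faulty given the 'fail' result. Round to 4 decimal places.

P(H | E) ≈ 0.4453

Let H be the event that the component is faulty. P(H) = 0.17, so P(¬H) = 0.83. With E the 'fail' result, P(E|H) = 0.98 and P(E|¬H) = 0.25.
P(E) = 0.98·0.17 + 0.25·0.83 = 0.16660 + 0.20750 = 0.37410.
By Bayes' theorem, P(H|E) = 0.16660 / 0.37410 = 0.4453.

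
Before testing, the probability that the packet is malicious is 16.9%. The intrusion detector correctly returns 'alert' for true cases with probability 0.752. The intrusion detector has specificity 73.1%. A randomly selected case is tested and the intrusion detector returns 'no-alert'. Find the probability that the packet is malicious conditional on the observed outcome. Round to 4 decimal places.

P(H | E) ≈ 0.0645

Write H for 'the packet is malicious'. Prior odds H:¬H = 0.169/0.831 = 0.20337. For the 'no-alert' outcome, the likelihood ratio is 0.248/0.731 = 0.33926.
Posterior odds = 0.20337 × 0.33926 = 0.068995, so P(H|E) = 0.068995/(1+0.068995) = 0.0645.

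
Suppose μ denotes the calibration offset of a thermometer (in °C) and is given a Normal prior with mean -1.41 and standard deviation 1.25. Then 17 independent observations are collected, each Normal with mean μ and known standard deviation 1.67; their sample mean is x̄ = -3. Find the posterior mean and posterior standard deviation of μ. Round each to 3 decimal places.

With known σ, the Normal prior is conjugate. Weight on the data is w = (n/σ²)/(n/σ² + 1/τ₀²) = 6.09559/(6.09559+0.640000) = 0.90498.
Posterior mean = w·x̄ + (1−w)·μ₀ = 0.90498·-3 + 0.095018·-1.41 = -2.849. Posterior variance = 1/(6.09559+0.640000) = 0.148465, so SD = 0.385.

Posterior mean ≈ -2.849; posterior SD ≈ 0.385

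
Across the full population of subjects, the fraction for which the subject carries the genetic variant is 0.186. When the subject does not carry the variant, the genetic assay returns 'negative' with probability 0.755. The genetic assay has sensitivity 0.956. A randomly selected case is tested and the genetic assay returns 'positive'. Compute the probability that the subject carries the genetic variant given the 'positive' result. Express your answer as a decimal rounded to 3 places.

Write H for 'the subject carries the genetic variant'. Prior odds H:¬H = 0.186/0.814 = 0.22850. For the 'positive' outcome, the likelihood ratio is 0.956/0.245 = 3.9020.
Posterior odds = 0.22850 × 3.9020 = 0.89162, so P(H|E) = 0.89162/(1+0.89162) = 0.471.

P(H | E) ≈ 0.471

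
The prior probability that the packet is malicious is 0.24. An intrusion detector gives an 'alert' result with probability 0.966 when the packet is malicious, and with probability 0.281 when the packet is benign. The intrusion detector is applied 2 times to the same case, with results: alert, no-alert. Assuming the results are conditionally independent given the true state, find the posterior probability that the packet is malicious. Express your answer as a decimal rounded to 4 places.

Let H be the event that the packet is malicious; start with P(H) = 0.24. P('alert'|H) = 0.966, P('alert'|¬H) = 0.281.
Update on result 1 ('alert'): P(H) ← 0.966·0.2400 / (0.966·0.2400 + 0.281·0.7600) = 0.23184/0.44540 = 0.5205.
Update on result 2 ('no-alert'): P(H) ← 0.034·0.5205 / (0.034·0.5205 + 0.719·0.4795) = 0.017698/0.36244 = 0.0488.

Posterior P(H) ≈ 0.0488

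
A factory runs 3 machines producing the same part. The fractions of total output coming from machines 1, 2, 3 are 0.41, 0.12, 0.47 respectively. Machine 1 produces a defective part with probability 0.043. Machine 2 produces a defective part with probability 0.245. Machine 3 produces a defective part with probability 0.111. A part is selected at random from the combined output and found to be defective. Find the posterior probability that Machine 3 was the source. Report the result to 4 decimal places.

Tabulate prior·likelihood by source: [1] prior 0.41, lik 0.043, product 0.01763; [2] prior 0.12, lik 0.245, product 0.02940; [3] prior 0.47, lik 0.111, product 0.05217.
Normalizing constant = 0.099200; the posterior for Machine 3 is its product over the sum, 0.05217/0.099200 = 0.5259.

Posterior probability ≈ 0.5259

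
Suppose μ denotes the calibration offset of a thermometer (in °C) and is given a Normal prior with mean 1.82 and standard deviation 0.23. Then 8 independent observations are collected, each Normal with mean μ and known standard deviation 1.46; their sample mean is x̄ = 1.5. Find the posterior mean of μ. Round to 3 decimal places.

Prior precision 1/τ₀² = 1/0.23² = 18.9036; data precision n/σ² = 8/1.46² = 3.75305.
Posterior precision = 18.9036 + 3.75305 = 22.6566.
Posterior mean = (18.9036·1.82 + 3.75305·1.5) / 22.6566 = 1.767.

Posterior mean ≈ 1.767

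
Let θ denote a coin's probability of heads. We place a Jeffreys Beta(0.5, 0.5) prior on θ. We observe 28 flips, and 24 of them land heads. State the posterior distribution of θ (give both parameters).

Posterior: Beta(24.5, 4.5)

The binomial likelihood is conjugate to the Beta prior: with 24 successes and 4 failures, the posterior is Beta(0.5+24, 0.5+4) = Beta(24.5, 4.5).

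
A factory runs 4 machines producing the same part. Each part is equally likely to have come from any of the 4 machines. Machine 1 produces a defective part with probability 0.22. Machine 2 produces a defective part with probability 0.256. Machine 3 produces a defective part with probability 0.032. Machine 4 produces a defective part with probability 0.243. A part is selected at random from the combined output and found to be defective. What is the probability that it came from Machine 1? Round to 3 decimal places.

P(defective|M1) = 0.22; P(defective|M2) = 0.256; P(defective|M3) = 0.032; P(defective|M4) = 0.243.
Prior × likelihood for each source: 0.25·0.22=0.05500, 0.25·0.256=0.06400, 0.25·0.032=0.008000, 0.25·0.243=0.06075. Summing gives P(defective) = 0.18775.
P(Machine 1 | defective) = 0.05500 / 0.18775 = 0.293.

Posterior probability ≈ 0.293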